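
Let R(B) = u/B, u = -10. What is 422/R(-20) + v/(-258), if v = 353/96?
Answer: 20903839/24768 ≈ 843.99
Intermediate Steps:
R(B) = -10/B
v = 353/96 (v = 353*(1/96) = 353/96 ≈ 3.6771)
422/R(-20) + v/(-258) = 422/((-10/(-20))) + (353/96)/(-258) = 422/((-10*(-1/20))) + (353/96)*(-1/258) = 422/(1/2) - 353/24768 = 422*2 - 353/24768 = 844 - 353/24768 = 20903839/24768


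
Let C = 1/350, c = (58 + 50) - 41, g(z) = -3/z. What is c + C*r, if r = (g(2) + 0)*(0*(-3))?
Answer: 67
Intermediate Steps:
c = 67 (c = 108 - 41 = 67)
r = 0 (r = (-3/2 + 0)*(0*(-3)) = (-3*1/2 + 0)*0 = (-3/2 + 0)*0 = -3/2*0 = 0)
C = 1/350 ≈ 0.0028571
c + C*r = 67 + (1/350)*0 = 67 + 0 = 67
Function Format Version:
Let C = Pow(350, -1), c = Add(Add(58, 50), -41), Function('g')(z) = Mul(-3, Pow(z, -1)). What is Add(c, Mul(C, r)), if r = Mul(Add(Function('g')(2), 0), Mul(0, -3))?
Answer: 67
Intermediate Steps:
c = 67 (c = Add(108, -41) = 67)
r = 0 (r = Mul(Add(Mul(-3, Pow(2, -1)), 0), Mul(0, -3)) = Mul(Add(Mul(-3, Rational(1, 2)), 0), 0) = Mul(Add(Rational(-3, 2), 0), 0) = Mul(Rational(-3, 2), 0) = 0)
C = Rational(1, 350) ≈ 0.0028571
Add(c, Mul(C, r)) = Add(67, Mul(Rational(1, 350), 0)) = Add(67, 0) = 67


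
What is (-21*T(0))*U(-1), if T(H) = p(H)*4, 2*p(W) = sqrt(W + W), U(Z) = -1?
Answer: 0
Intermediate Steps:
p(W) = sqrt(2)*sqrt(W)/2 (p(W) = sqrt(W + W)/2 = sqrt(2*W)/2 = (sqrt(2)*sqrt(W))/2 = sqrt(2)*sqrt(W)/2)
T(H) = 2*sqrt(2)*sqrt(H) (T(H) = (sqrt(2)*sqrt(H)/2)*4 = 2*sqrt(2)*sqrt(H))
(-21*T(0))*U(-1) = -42*sqrt(2)*sqrt(0)*(-1) = -42*sqrt(2)*0*(-1) = -21*0*(-1) = 0*(-1) = 0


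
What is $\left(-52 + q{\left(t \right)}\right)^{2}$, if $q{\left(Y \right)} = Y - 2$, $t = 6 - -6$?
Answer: $1764$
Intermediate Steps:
$t = 12$ ($t = 6 + 6 = 12$)
$q{\left(Y \right)} = -2 + Y$ ($q{\left(Y \right)} = Y - 2 = -2 + Y$)
$\left(-52 + q{\left(t \right)}\right)^{2} = \left(-52 + \left(-2 + 12\right)\right)^{2} = \left(-52 + 10\right)^{2} = \left(-42\right)^{2} = 1764$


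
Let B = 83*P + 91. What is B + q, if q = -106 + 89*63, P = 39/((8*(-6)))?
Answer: 88393/16 ≈ 5524.6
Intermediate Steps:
P = -13/16 (P = 39/(-48) = 39*(-1/48) = -13/16 ≈ -0.81250)
B = 377/16 (B = 83*(-13/16) + 91 = -1079/16 + 91 = 377/16 ≈ 23.563)
q = 5501 (q = -106 + 5607 = 5501)
B + q = 377/16 + 5501 = 88393/16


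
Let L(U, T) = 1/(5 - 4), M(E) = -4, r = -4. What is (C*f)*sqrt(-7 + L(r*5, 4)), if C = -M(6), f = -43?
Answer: -172*I*sqrt(6) ≈ -421.31*I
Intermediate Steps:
L(U, T) = 1 (L(U, T) = 1/1 = 1)
C = 4 (C = -1*(-4) = 4)
(C*f)*sqrt(-7 + L(r*5, 4)) = (4*(-43))*sqrt(-7 + 1) = -172*I*sqrt(6)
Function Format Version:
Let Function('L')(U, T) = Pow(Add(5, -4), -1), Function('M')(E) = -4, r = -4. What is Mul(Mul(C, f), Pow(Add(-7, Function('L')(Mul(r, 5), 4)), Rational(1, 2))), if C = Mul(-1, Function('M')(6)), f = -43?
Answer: Mul(-172, I, Pow(6, Rational(1, 2))) ≈ Mul(-421.31, I)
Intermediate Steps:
Function('L')(U, T) = 1 (Function('L')(U, T) = Pow(1, -1) = 1)
C = 4 (C = Mul(-1, -4) = 4)
Mul(Mul(C, f), Pow(Add(-7, Function('L')(Mul(r, 5), 4)), Rational(1, 2))) = Mul(Mul(4, -43), Pow(Add(-7, 1), Rational(1, 2))) = Mul(-172, Pow(-6, Rational(1, 2))) = Mul(-172, Mul(I, Pow(6, Rational(1, 2)))) = Mul(-172, I, Pow(6, Rational(1, 2)))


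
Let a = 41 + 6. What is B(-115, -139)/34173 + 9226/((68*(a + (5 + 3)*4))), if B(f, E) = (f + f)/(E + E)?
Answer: 21912275701/12758626242 ≈ 1.7174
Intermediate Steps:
a = 47
B(f, E) = f/E (B(f, E) = (2*f)/((2*E)) = (2*f)*(1/(2*E)) = f/E)
B(-115, -139)/34173 + 9226/((68*(a + (5 + 3)*4))) = -115/(-139)/34173 + 9226/((68*(47 + (5 + 3)*4))) = -115*(-1/139)*(1/34173) + 9226/((68*(47 + 8*4))) = (115/139)*(1/34173) + 9226/((68*(47 + 32))) = 115/4750047 + 9226/((68*79)) = 115/4750047 + 9226/5372 = 115/4750047 + 9226*(1/5372) = 115/4750047 + 4613/2686 = 21912275701/12758626242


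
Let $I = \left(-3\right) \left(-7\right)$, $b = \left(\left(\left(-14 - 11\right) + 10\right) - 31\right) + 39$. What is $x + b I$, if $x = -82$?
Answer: $-229$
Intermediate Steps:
$b = -7$ ($b = \left(\left(-25 + 10\right) - 31\right) + 39 = \left(-15 - 31\right) + 39 = -46 + 39 = -7$)
$I = 21$
$x + b I = -82 - 147 = -229$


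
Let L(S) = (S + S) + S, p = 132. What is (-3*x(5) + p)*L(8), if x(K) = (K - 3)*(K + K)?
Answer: 1728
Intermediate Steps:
L(S) = 3*S (L(S) = 2*S + S = 3*S)
x(K) = 2*K*(-3 + K) (x(K) = (-3 + K)*(2*K) = 2*K*(-3 + K))
(-3*x(5) + p)*L(8) = (-6*5*(-3 + 5) + 132)*(3*8) = (-6*5*2 + 132)*24 = (-3*20 + 132)*24 = (-60 + 132)*24 = 72*24 = 1728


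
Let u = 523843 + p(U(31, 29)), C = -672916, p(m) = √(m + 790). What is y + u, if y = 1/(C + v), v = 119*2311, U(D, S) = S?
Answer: 208440796600/397907 + 3*√91 ≈ 5.2387e+5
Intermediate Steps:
p(m) = √(790 + m)
v = 275009
y = -1/397907 (y = 1/(-672916 + 275009) = 1/(-397907) = -1/397907 ≈ -2.5131e-6)
u = 523843 + 3*√91 (u = 523843 + √(790 + 29) = 523843 + √819 = 523843 + 3*√91 ≈ 5.2387e+5)
y + u = -1/397907 + (523843 + 3*√91) = 208440796600/397907 + 3*√91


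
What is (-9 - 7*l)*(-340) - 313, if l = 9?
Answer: 24167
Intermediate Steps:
(-9 - 7*l)*(-340) - 313 = (-9 - 7*9)*(-340) - 313 = (-9 - 63)*(-340) - 313 = -72*(-340) - 313 = 24480 - 313 = 24167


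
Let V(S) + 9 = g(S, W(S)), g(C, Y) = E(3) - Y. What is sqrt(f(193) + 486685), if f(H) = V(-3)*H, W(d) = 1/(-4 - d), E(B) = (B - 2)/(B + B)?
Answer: sqrt(17466234)/6 ≈ 696.54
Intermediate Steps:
E(B) = (-2 + B)/(2*B) (E(B) = (-2 + B)/((2*B)) = (-2 + B)*(1/(2*B)) = (-2 + B)/(2*B))
g(C, Y) = 1/6 - Y (g(C, Y) = (1/2)*(-2 + 3)/3 - Y = (1/2)*(1/3)*1 - Y = 1/6 - Y)
V(S) = -53/6 + 1/(4 + S) (V(S) = -9 + (1/6 - (-1)/(4 + S)) = -9 + (1/6 + 1/(4 + S)) = -53/6 + 1/(4 + S))
f(H) = -47*H/6 (f(H) = ((-206 - 53*(-3))/(6*(4 - 3)))*H = ((1/6)*(-206 + 159)/1)*H = ((1/6)*1*(-47))*H = -47*H/6)
sqrt(f(193) + 486685) = sqrt(-47/6*193 + 486685) = sqrt(-9071/6 + 486685) = sqrt(2911039/6) = sqrt(17466234)/6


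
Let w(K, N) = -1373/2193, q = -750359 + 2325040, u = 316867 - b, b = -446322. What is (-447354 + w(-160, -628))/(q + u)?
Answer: -196209739/1025389782 ≈ -0.19135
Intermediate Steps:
u = 763189 (u = 316867 - 1*(-446322) = 316867 + 446322 = 763189)
q = 1574681
w(K, N) = -1373/2193 (w(K, N) = -1373*1/2193 = -1373/2193)
(-447354 + w(-160, -628))/(q + u) = (-447354 - 1373/2193)/(1574681 + 763189) = -981048695/2193/2337870 = -981048695/2193*1/2337870 = -196209739/1025389782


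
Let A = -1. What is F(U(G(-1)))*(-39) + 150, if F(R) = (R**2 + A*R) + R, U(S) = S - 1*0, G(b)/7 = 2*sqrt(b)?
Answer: 0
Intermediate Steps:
G(b) = 14*sqrt(b) (G(b) = 7*(2*sqrt(b)) = 14*sqrt(b))
U(S) = S (U(S) = S + 0 = S)
F(R) = R**2 (F(R) = (R**2 - R) + R = R**2)
F(U(G(-1)))*(-39) + 150 = (14*sqrt(-1))**2*(-39) + 150 = (14*I)**2*(-39) + 150 = -196*(-39) + 150 = 7644 + 150 = 7794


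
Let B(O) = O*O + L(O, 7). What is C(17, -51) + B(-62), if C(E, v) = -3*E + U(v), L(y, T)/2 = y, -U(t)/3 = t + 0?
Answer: 3822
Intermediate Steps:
U(t) = -3*t (U(t) = -3*(t + 0) = -3*t)
L(y, T) = 2*y
B(O) = O² + 2*O (B(O) = O*O + 2*O = O² + 2*O)
C(E, v) = -3*E - 3*v
C(17, -51) + B(-62) = (-3*17 - 3*(-51)) - 62*(2 - 62) = (-51 + 153) - 62*(-60) = 102 + 3720 = 3822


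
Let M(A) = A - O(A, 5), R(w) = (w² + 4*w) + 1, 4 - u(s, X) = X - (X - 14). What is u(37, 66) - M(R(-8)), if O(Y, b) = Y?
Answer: -10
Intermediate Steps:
u(s, X) = -10 (u(s, X) = 4 - (X - (X - 14)) = 4 - (X - (-14 + X)) = 4 - (X + (14 - X)) = 4 - 1*14 = 4 - 14 = -10)
R(w) = 1 + w² + 4*w
M(A) = 0 (M(A) = A - A = 0)
u(37, 66) - M(R(-8)) = -10 - 1*0 = -10 + 0 = -10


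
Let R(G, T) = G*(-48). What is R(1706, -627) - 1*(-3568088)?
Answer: 3486200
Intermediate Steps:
R(G, T) = -48*G
R(1706, -627) - 1*(-3568088) = -48*1706 - 1*(-3568088) = -81888 + 3568088 = 3486200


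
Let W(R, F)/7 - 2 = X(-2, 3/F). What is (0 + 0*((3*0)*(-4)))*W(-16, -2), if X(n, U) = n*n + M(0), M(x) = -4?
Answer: 0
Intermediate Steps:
X(n, U) = -4 + n² (X(n, U) = n*n - 4 = n² - 4 = -4 + n²)
W(R, F) = 14 (W(R, F) = 14 + 7*(-4 + (-2)²) = 14 + 7*(-4 + 4) = 14 + 7*0 = 14 + 0 = 14)
(0 + 0*((3*0)*(-4)))*W(-16, -2) = (0 + 0*((3*0)*(-4)))*14 = (0 + 0*(0*(-4)))*14 = (0 + 0*0)*14 = (0 + 0)*14 = 0*14 = 0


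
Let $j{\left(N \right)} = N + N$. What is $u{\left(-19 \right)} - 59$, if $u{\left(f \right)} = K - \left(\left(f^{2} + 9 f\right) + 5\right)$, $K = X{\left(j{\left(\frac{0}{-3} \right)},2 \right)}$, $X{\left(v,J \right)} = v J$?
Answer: $-254$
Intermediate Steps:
$j{\left(N \right)} = 2 N$
$X{\left(v,J \right)} = J v$
$K = 0$ ($K = 2 \cdot 2 \frac{0}{-3} = 2 \cdot 2 \cdot 0 \left(- \frac{1}{3}\right) = 2 \cdot 2 \cdot 0 = 2 \cdot 0 = 0$)
$u{\left(f \right)} = -5 - f^{2} - 9 f$ ($u{\left(f \right)} = 0 - \left(\left(f^{2} + 9 f\right) + 5\right) = 0 - \left(5 + f^{2} + 9 f\right) = -5 - f^{2} - 9 f$)
$u{\left(-19 \right)} - 59 = \left(-5 - \left(-19\right)^{2} - -171\right) - 59 = \left(-5 - 361 + 171\right) - 59 = -195 - 59 = -254$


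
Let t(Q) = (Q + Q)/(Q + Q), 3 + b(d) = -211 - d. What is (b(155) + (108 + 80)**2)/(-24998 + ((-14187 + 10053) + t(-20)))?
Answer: -34975/29131 ≈ -1.2006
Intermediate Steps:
b(d) = -214 - d (b(d) = -3 + (-211 - d) = -214 - d)
t(Q) = 1 (t(Q) = (2*Q)/((2*Q)) = (2*Q)*(1/(2*Q)) = 1)
(b(155) + (108 + 80)**2)/(-24998 + ((-14187 + 10053) + t(-20))) = ((-214 - 1*155) + (108 + 80)**2)/(-24998 + ((-14187 + 10053) + 1)) = ((-214 - 155) + 188**2)/(-24998 + (-4134 + 1)) = (-369 + 35344)/(-24998 - 4133) = 34975/(-29131) = 34975*(-1/29131) = -34975/29131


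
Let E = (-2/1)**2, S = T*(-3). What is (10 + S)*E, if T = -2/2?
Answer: 52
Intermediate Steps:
T = -1 (T = -2*1/2 = -1)
S = 3 (S = -1*(-3) = 3)
E = 4 (E = (-2*1)**2 = (-2)**2 = 4)
(10 + S)*E = (10 + 3)*4 = 13*4 = 52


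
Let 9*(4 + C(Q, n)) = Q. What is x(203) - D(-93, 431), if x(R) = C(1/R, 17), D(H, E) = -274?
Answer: 493291/1827 ≈ 270.00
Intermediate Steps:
C(Q, n) = -4 + Q/9
x(R) = -4 + 1/(9*R)
x(203) - D(-93, 431) = (-4 + (⅑)/203) - 1*(-274) = (-4 + (⅑)*(1/203)) + 274 = (-4 + 1/1827) + 274 = -7307/1827 + 274 = 493291/1827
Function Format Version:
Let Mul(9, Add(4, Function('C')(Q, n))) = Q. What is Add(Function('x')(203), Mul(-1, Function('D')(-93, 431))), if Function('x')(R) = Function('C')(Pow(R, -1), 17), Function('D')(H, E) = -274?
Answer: Rational(493291, 1827) ≈ 270.00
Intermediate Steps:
Function('C')(Q, n) = Add(-4, Mul(Rational(1, 9), Q))
Function('x')(R) = Add(-4, Mul(Rational(1, 9), Pow(R, -1)))
Add(Function('x')(203), Mul(-1, Function('D')(-93, 431))) = Add(Add(-4, Mul(Rational(1, 9), Pow(203, -1))), Mul(-1, -274)) = Add(Add(-4, Mul(Rational(1, 9), Rational(1, 203))), 274) = Add(Add(-4, Rational(1, 1827)), 274) = Add(Rational(-7307, 1827), 274) = Rational(493291, 1827)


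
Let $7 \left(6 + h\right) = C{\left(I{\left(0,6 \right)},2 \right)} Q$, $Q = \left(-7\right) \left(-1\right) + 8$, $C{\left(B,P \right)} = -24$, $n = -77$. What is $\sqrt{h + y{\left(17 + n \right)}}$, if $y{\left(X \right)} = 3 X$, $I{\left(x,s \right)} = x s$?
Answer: $\frac{i \sqrt{11634}}{7} \approx 15.409 i$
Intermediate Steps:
$I{\left(x,s \right)} = s x$
$Q = 15$ ($Q = 7 + 8 = 15$)
$h = - \frac{402}{7}$ ($h = -6 + \frac{\left(-24\right) 15}{7} = -6 + \frac{1}{7} \left(-360\right) = -6 - \frac{360}{7} = - \frac{402}{7} \approx -57.429$)
$\sqrt{h + y{\left(17 + n \right)}} = \sqrt{- \frac{402}{7} + 3 \left(17 - 77\right)} = \sqrt{- \frac{402}{7} + 3 \left(-60\right)} = \sqrt{- \frac{402}{7} - 180} = \sqrt{- \frac{1662}{7}} = \frac{i \sqrt{11634}}{7}$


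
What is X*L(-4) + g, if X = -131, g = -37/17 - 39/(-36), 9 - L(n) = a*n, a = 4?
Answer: -668323/204 ≈ -3276.1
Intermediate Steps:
L(n) = 9 - 4*n
g = -223/204 (g = -37*1/17 - 39*(-1/36) = -37/17 + 13/12 = -223/204 ≈ -1.0931)
X*L(-4) + g = -131*(9 - 4*(-4)) - 223/204 = -131*(9 + 16) - 223/204 = -131*25 - 223/204 = -3275 - 223/204 = -668323/204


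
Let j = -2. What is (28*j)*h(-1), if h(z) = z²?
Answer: -56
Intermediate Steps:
(28*j)*h(-1) = (28*(-2))*(-1)² = -56*1 = -56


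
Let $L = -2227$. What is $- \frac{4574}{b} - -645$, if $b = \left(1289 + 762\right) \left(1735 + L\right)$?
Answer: $\frac{325434457}{504546} \approx 645.0$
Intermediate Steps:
$b = -1009092$ ($b = \left(1289 + 762\right) \left(1735 - 2227\right) = 2051 \left(-492\right) = -1009092$)
$- \frac{4574}{b} - -645 = - \frac{4574}{-1009092} - -645 = \left(-4574\right) \left(- \frac{1}{1009092}\right) + 645 = \frac{2287}{504546} + 645 = \frac{325434457}{504546}$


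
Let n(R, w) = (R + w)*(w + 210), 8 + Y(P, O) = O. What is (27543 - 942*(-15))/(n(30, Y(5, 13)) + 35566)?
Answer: 41673/43091 ≈ 0.96709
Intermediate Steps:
Y(P, O) = -8 + O
n(R, w) = (210 + w)*(R + w) (n(R, w) = (R + w)*(210 + w) = (210 + w)*(R + w))
(27543 - 942*(-15))/(n(30, Y(5, 13)) + 35566) = (27543 - 942*(-15))/(((-8 + 13)² + 210*30 + 210*(-8 + 13) + 30*(-8 + 13)) + 35566) = (27543 + 14130)/((5² + 6300 + 210*5 + 30*5) + 35566) = 41673/((25 + 6300 + 1050 + 150) + 35566) = 41673/(7525 + 35566) = 41673/43091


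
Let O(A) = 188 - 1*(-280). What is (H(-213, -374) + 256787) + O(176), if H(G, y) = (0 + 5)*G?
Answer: 256190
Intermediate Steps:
O(A) = 468 (O(A) = 188 + 280 = 468)
H(G, y) = 5*G
(H(-213, -374) + 256787) + O(176) = (5*(-213) + 256787) + 468 = (-1065 + 256787) + 468 = 255722 + 468 = 256190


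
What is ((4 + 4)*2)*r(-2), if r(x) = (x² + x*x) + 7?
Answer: 240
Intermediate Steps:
r(x) = 7 + 2*x² (r(x) = (x² + x²) + 7 = 2*x² + 7 = 7 + 2*x²)
((4 + 4)*2)*r(-2) = ((4 + 4)*2)*(7 + 2*(-2)²) = (8*2)*(7 + 2*4) = 16*(7 + 8) = 16*15 = 240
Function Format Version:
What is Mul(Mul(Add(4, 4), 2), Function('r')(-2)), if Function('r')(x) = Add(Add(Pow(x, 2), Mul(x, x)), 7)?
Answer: 240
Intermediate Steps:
Function('r')(x) = Add(7, Mul(2, Pow(x, 2))) (Function('r')(x) = Add(Add(Pow(x, 2), Pow(x, 2)), 7) = Add(Mul(2, Pow(x, 2)), 7) = Add(7, Mul(2, Pow(x, 2))))
Mul(Mul(Add(4, 4), 2), Function('r')(-2)) = Mul(Mul(Add(4, 4), 2), Add(7, Mul(2, Pow(-2, 2)))) = Mul(Mul(8, 2), Add(7, Mul(2, 4))) = Mul(16, Add(7, 8)) = Mul(16, 15) = 240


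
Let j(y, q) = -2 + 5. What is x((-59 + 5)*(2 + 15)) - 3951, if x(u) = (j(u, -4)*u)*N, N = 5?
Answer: -17721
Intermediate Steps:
j(y, q) = 3
x(u) = 15*u (x(u) = (3*u)*5 = 15*u)
x((-59 + 5)*(2 + 15)) - 3951 = 15*((-59 + 5)*(2 + 15)) - 3951 = 15*(-54*17) - 3951 = 15*(-918) - 3951 = -13770 - 3951 = -17721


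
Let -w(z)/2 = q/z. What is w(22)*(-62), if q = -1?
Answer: -62/11 ≈ -5.6364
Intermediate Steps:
w(z) = 2/z (w(z) = -(-2)/z = 2/z)
w(22)*(-62) = (2/22)*(-62) = (2*(1/22))*(-62) = (1/11)*(-62) = -62/11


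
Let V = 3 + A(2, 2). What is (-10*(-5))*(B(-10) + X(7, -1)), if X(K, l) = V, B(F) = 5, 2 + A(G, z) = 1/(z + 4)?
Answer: 925/3 ≈ 308.33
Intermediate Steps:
A(G, z) = -2 + 1/(4 + z) (A(G, z) = -2 + 1/(z + 4) = -2 + 1/(4 + z))
V = 7/6 (V = 3 + (-7 - 2*2)/(4 + 2) = 3 + (-7 - 4)/6 = 3 + (⅙)*(-11) = 3 - 11/6 = 7/6 ≈ 1.1667)
X(K, l) = 7/6
(-10*(-5))*(B(-10) + X(7, -1)) = (-10*(-5))*(5 + 7/6) = 50*(37/6) = 925/3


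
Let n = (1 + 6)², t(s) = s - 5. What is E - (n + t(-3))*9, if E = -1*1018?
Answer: -1387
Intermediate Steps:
t(s) = -5 + s
n = 49 (n = 7² = 49)
E = -1018
E - (n + t(-3))*9 = -1018 - (49 + (-5 - 3))*9 = -1018 - (49 - 8)*9 = -1018 - 41*9 = -1018 - 1*369 = -1018 - 369 = -1387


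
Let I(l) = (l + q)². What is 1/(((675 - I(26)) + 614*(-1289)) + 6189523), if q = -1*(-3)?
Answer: 1/5397911 ≈ 1.8526e-7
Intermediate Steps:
q = 3
I(l) = (3 + l)² (I(l) = (l + 3)² = (3 + l)²)
1/(((675 - I(26)) + 614*(-1289)) + 6189523) = 1/(((675 - (3 + 26)²) + 614*(-1289)) + 6189523) = 1/(((675 - 1*29²) - 791446) + 6189523) = 1/(((675 - 1*841) - 791446) + 6189523) = 1/(((675 - 841) - 791446) + 6189523) = 1/((-166 - 791446) + 6189523) = 1/(-791612 + 6189523) = 1/5397911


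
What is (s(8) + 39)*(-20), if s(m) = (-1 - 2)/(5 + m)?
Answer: -10080/13 ≈ -775.38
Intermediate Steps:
s(m) = -3/(5 + m)
(s(8) + 39)*(-20) = (-3/(5 + 8) + 39)*(-20) = (-3/13 + 39)*(-20) = (504/13)*(-20) = -10080/13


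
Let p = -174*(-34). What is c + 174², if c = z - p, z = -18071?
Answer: 6289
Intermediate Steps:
p = 5916
c = -23987 (c = -18071 - 1*5916 = -18071 - 5916 = -23987)
c + 174² = -23987 + 174² = -23987 + 30276 = 6289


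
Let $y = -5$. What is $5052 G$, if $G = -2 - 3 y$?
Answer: $65676$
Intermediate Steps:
$G = 13$ ($G = -2 - -15 = -2 + 15 = 13$)
$5052 G = 5052 \cdot 13 = 65676$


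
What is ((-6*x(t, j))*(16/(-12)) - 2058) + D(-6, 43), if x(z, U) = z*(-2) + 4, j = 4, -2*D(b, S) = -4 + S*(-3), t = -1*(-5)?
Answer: -4079/2 ≈ -2039.5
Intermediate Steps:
t = 5
D(b, S) = 2 + 3*S/2 (D(b, S) = -(-4 + S*(-3))/2 = -(-4 - 3*S)/2 = 2 + 3*S/2)
x(z, U) = 4 - 2*z (x(z, U) = -2*z + 4 = 4 - 2*z)
((-6*x(t, j))*(16/(-12)) - 2058) + D(-6, 43) = ((-6*(4 - 2*5))*(16/(-12)) - 2058) + (2 + (3/2)*43) = ((-6*(4 - 10))*(16*(-1/12)) - 2058) + (2 + 129/2) = (-6*(-6)*(-4/3) - 2058) + 133/2 = (36*(-4/3) - 2058) + 133/2 = (-48 - 2058) + 133/2 = -2106 + 133/2 = -4079/2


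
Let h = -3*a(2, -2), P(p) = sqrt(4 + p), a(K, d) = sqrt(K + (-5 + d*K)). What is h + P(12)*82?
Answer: 328 - 3*I*sqrt(7) ≈ 328.0 - 7.9373*I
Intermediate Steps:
a(K, d) = sqrt(-5 + K + K*d) (a(K, d) = sqrt(K + (-5 + K*d)) = sqrt(-5 + K + K*d))
h = -3*I*sqrt(7) (h = -3*sqrt(-5 + 2 + 2*(-2)) = -3*sqrt(-5 + 2 - 4) = -3*I*sqrt(7) ≈ -7.9373*I)
h + P(12)*82 = -3*I*sqrt(7) + sqrt(4 + 12)*82 = -3*I*sqrt(7) + sqrt(16)*82 = -3*I*sqrt(7) + 4*82 = -3*I*sqrt(7) + 328 = 328 - 3*I*sqrt(7)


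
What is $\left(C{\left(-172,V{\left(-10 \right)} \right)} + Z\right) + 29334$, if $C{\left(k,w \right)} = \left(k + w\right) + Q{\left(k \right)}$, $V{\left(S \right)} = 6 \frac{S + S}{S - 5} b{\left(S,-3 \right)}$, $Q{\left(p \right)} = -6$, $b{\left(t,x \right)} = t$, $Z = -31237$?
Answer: $-2161$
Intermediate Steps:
$V{\left(S \right)} = \frac{12 S^{2}}{-5 + S}$ ($V{\left(S \right)} = 6 \frac{S + S}{S - 5} S = 6 \frac{2 S}{-5 + S} S = \frac{12 S}{-5 + S} S = \frac{12 S^{2}}{-5 + S}$)
$C{\left(k,w \right)} = -6 + k + w$ ($C{\left(k,w \right)} = \left(k + w\right) - 6 = -6 + k + w$)
$\left(C{\left(-172,V{\left(-10 \right)} \right)} + Z\right) + 29334 = \left(\left(-6 - 172 + \frac{12 \left(-10\right)^{2}}{-5 - 10}\right) - 31237\right) + 29334 = \left(\left(-6 - 172 + 12 \cdot 100 \frac{1}{-15}\right) - 31237\right) + 29334 = \left(\left(-6 - 172 + 12 \cdot 100 \left(- \frac{1}{15}\right)\right) - 31237\right) + 29334 = \left(\left(-6 - 172 - 80\right) - 31237\right) + 29334 = \left(-258 - 31237\right) + 29334 = -31495 + 29334 = -2161$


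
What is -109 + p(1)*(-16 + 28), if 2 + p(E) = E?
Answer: -121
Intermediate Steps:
p(E) = -2 + E
-109 + p(1)*(-16 + 28) = -109 + (-2 + 1)*(-16 + 28) = -109 - 1*12 = -109 - 12 = -121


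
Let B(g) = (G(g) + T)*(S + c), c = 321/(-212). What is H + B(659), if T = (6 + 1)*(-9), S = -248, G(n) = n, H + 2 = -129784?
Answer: -14760311/53 ≈ -2.7850e+5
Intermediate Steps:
H = -129786 (H = -2 - 129784 = -129786)
T = -63 (T = 7*(-9) = -63)
c = -321/212 (c = 321*(-1/212) = -321/212 ≈ -1.5142)
B(g) = 3332511/212 - 52897*g/212 (B(g) = (g - 63)*(-248 - 321/212) = (-63 + g)*(-52897/212) = 3332511/212 - 52897*g/212)
H + B(659) = -129786 + (3332511/212 - 52897/212*659) = -129786 + (3332511/212 - 34859123/212) = -129786 - 7881653/53 = -14760311/53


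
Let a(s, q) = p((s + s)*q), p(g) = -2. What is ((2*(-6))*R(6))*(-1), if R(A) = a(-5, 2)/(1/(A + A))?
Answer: -288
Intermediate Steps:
a(s, q) = -2
R(A) = -4*A
((2*(-6))*R(6))*(-1) = ((2*(-6))*(-4*6))*(-1) = -12*(-24)*(-1) = 288*(-1) = -288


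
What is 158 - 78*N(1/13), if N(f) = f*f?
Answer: 2048/13 ≈ 157.54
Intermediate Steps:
N(f) = f²
158 - 78*N(1/13) = 158 - 78*(1/13)² = 158 - 78*1/169 = 158 - 6/13 = 2048/13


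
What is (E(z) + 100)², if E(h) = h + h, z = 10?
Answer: 14400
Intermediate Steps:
E(h) = 2*h
(E(z) + 100)² = (2*10 + 100)² = (20 + 100)² = 120² = 14400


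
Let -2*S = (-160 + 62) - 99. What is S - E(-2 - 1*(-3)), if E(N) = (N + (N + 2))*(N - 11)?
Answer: 277/2 ≈ 138.50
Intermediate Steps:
E(N) = (-11 + N)*(2 + 2*N) (E(N) = (N + (2 + N))*(-11 + N) = (2 + 2*N)*(-11 + N) = (-11 + N)*(2 + 2*N))
S = 197/2 (S = -((-160 + 62) - 99)/2 = -(-98 - 99)/2 = -½*(-197) = 197/2 ≈ 98.500)
S - E(-2 - 1*(-3)) = 197/2 - (-22 - 20*(-2 - 1*(-3)) + 2*(-2 - 1*(-3))²) = 197/2 - (-22 - 20*(-2 + 3) + 2*(-2 + 3)²) = 197/2 - (-22 - 20*1 + 2*1²) = 197/2 - (-22 - 20 + 2*1) = 197/2 - (-22 - 20 + 2) = 197/2 - 1*(-40) = 197/2 + 40 = 277/2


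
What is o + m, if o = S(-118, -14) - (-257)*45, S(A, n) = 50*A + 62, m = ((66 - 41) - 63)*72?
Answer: 2991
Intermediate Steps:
m = -2736 (m = (25 - 63)*72 = -38*72 = -2736)
S(A, n) = 62 + 50*A
o = 5727 (o = (62 + 50*(-118)) - (-257)*45 = (62 - 5900) - 1*(-11565) = -5838 + 11565 = 5727)
o + m = 5727 - 2736 = 2991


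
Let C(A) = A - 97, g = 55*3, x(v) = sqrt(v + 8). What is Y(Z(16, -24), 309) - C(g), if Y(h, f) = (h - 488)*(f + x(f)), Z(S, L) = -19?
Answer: -156731 - 507*sqrt(317) ≈ -1.6576e+5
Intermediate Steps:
x(v) = sqrt(8 + v)
g = 165
C(A) = -97 + A
Y(h, f) = (-488 + h)*(f + sqrt(8 + f)) (Y(h, f) = (h - 488)*(f + sqrt(8 + f)) = (-488 + h)*(f + sqrt(8 + f)))
Y(Z(16, -24), 309) - C(g) = (-488*309 - 488*sqrt(8 + 309) + 309*(-19) - 19*sqrt(8 + 309)) - (-97 + 165) = (-150792 - 488*sqrt(317) - 5871 - 19*sqrt(317)) - 1*68 = (-156663 - 507*sqrt(317)) - 68 = -156731 - 507*sqrt(317)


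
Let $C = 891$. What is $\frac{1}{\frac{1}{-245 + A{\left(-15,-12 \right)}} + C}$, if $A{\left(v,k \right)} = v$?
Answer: $\frac{260}{231659} \approx 0.0011223$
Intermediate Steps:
$\frac{1}{\frac{1}{-245 + A{\left(-15,-12 \right)}} + C} = \frac{1}{\frac{1}{-245 - 15} + 891} = \frac{1}{\frac{1}{-260} + 891} = \frac{1}{- \frac{1}{260} + 891} = \frac{1}{\frac{231659}{260}} = \frac{260}{231659}$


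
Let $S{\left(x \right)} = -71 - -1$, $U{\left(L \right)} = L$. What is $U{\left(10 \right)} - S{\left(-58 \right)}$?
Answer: $80$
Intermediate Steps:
$S{\left(x \right)} = -70$ ($S{\left(x \right)} = -71 + 1 = -70$)
$U{\left(10 \right)} - S{\left(-58 \right)} = 10 - -70 = 10 + 70 = 80$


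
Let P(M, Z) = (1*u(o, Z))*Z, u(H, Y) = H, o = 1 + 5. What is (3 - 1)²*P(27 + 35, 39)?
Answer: 936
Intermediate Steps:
o = 6
P(M, Z) = 6*Z (P(M, Z) = (1*6)*Z = 6*Z)
(3 - 1)²*P(27 + 35, 39) = (3 - 1)²*(6*39) = 2²*234 = 4*234 = 936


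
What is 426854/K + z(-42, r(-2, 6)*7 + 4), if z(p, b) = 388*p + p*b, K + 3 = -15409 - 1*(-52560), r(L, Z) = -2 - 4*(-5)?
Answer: -403882517/18574 ≈ -21745.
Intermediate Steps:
r(L, Z) = 18 (r(L, Z) = -2 + 20 = 18)
K = 37148 (K = -3 + (-15409 - 1*(-52560)) = -3 + (-15409 + 52560) = -3 + 37151 = 37148)
z(p, b) = 388*p + b*p
426854/K + z(-42, r(-2, 6)*7 + 4) = 426854/37148 - 42*(388 + (18*7 + 4)) = 426854*(1/37148) - 42*(388 + (126 + 4)) = 213427/18574 - 42*(388 + 130) = 213427/18574 - 42*518 = 213427/18574 - 21756 = -403882517/18574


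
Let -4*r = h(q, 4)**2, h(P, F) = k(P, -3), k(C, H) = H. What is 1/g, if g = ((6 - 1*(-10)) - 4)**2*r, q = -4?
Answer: -1/324 ≈ -0.0030864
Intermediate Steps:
h(P, F) = -3
r = -9/4 (r = -1/4*(-3)**2 = -1/4*9 = -9/4 ≈ -2.2500)
g = -324 (g = ((6 - 1*(-10)) - 4)**2*(-9/4) = ((6 + 10) - 4)**2*(-9/4) = (16 - 4)**2*(-9/4) = 12**2*(-9/4) = 144*(-9/4) = -324)
1/g = 1/(-324) = -1/324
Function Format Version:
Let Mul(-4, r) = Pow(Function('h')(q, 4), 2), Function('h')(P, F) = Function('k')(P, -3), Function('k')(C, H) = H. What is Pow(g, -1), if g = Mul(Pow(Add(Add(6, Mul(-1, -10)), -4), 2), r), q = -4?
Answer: Rational(-1, 324) ≈ -0.0030864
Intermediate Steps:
Function('h')(P, F) = -3
r = Rational(-9, 4) (r = Mul(Rational(-1, 4), Pow(-3, 2)) = Mul(Rational(-1, 4), 9) = Rational(-9, 4) ≈ -2.2500)
g = -324 (g = Mul(Pow(Add(Add(6, Mul(-1, -10)), -4), 2), Rational(-9, 4)) = Mul(Pow(Add(Add(6, 10), -4), 2), Rational(-9, 4)) = Mul(Pow(Add(16, -4), 2), Rational(-9, 4)) = Mul(Pow(12, 2), Rational(-9, 4)) = Mul(144, Rational(-9, 4)) = -324)
Pow(g, -1) = Pow(-324, -1) = Rational(-1, 324)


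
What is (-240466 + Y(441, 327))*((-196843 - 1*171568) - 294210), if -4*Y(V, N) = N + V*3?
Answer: 319222305097/2 ≈ 1.5961e+11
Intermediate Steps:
Y(V, N) = -3*V/4 - N/4 (Y(V, N) = -(N + V*3)/4 = -(N + 3*V)/4 = -3*V/4 - N/4)
(-240466 + Y(441, 327))*((-196843 - 1*171568) - 294210) = (-240466 + (-3/4*441 - 1/4*327))*((-196843 - 1*171568) - 294210) = (-240466 + (-1323/4 - 327/4))*((-196843 - 171568) - 294210) = (-240466 - 825/2)*(-368411 - 294210) = -481757/2*(-662621) = 319222305097/2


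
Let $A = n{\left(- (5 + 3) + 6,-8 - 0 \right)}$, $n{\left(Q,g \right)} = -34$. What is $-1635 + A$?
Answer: $-1669$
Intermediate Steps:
$A = -34$
$-1635 + A = -1635 - 34 = -1669$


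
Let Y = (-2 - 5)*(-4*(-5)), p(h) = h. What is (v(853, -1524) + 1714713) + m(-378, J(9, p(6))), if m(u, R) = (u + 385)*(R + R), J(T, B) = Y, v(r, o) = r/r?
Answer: 1712754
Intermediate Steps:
v(r, o) = 1
Y = -140 (Y = -7*20 = -140)
J(T, B) = -140
m(u, R) = 2*R*(385 + u) (m(u, R) = (385 + u)*(2*R) = 2*R*(385 + u))
(v(853, -1524) + 1714713) + m(-378, J(9, p(6))) = (1 + 1714713) + 2*(-140)*(385 - 378) = 1714714 + 2*(-140)*7 = 1714714 - 1960 = 1712754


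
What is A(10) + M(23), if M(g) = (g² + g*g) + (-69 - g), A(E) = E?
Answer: 976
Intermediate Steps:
M(g) = -69 - g + 2*g² (M(g) = (g² + g²) + (-69 - g) = 2*g² + (-69 - g) = -69 - g + 2*g²)
A(10) + M(23) = 10 + (-69 - 1*23 + 2*23²) = 10 + (-69 - 23 + 2*529) = 10 + (-69 - 23 + 1058) = 10 + 966 = 976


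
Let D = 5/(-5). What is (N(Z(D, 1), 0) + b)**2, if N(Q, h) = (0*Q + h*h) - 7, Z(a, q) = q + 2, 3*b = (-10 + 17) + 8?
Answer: 4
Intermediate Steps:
b = 5 (b = ((-10 + 17) + 8)/3 = (7 + 8)/3 = (1/3)*15 = 5)
D = -1 (D = 5*(-1/5) = -1)
Z(a, q) = 2 + q
N(Q, h) = -7 + h**2 (N(Q, h) = (0 + h**2) - 7 = h**2 - 7 = -7 + h**2)
(N(Z(D, 1), 0) + b)**2 = ((-7 + 0**2) + 5)**2 = ((-7 + 0) + 5)**2 = (-7 + 5)**2 = (-2)**2 = 4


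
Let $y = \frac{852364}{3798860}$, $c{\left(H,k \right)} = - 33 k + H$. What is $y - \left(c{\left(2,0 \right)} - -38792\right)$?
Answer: $- \frac{36843030619}{949715} \approx -38794.0$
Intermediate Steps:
$c{\left(H,k \right)} = H - 33 k$
$y = \frac{213091}{949715}$ ($y = 852364 \cdot \frac{1}{3798860} = \frac{213091}{949715} \approx 0.22437$)
$y - \left(c{\left(2,0 \right)} - -38792\right) = \frac{213091}{949715} - \left(\left(2 - 0\right) - -38792\right) = \frac{213091}{949715} - \left(\left(2 + 0\right) + 38792\right) = \frac{213091}{949715} - \left(2 + 38792\right) = \frac{213091}{949715} - 38794 = - \frac{36843030619}{949715}$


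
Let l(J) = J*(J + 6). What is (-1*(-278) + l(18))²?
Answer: 504100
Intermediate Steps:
l(J) = J*(6 + J)
(-1*(-278) + l(18))² = (-1*(-278) + 18*(6 + 18))² = (278 + 18*24)² = (278 + 432)² = 710² = 504100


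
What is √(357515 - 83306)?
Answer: √274209 ≈ 523.65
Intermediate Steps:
√(357515 - 83306) = √274209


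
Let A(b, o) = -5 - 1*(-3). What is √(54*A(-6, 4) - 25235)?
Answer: I*√25343 ≈ 159.19*I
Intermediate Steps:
A(b, o) = -2 (A(b, o) = -5 + 3 = -2)
√(54*A(-6, 4) - 25235) = √(54*(-2) - 25235) = √(-108 - 25235) = √(-25343) = I*√25343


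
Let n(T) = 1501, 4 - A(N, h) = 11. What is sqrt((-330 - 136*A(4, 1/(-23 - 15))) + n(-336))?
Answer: sqrt(2123) ≈ 46.076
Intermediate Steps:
A(N, h) = -7 (A(N, h) = 4 - 1*11 = 4 - 11 = -7)
sqrt((-330 - 136*A(4, 1/(-23 - 15))) + n(-336)) = sqrt((-330 - 136*(-7)) + 1501) = sqrt((-330 + 952) + 1501) = sqrt(622 + 1501) = sqrt(2123)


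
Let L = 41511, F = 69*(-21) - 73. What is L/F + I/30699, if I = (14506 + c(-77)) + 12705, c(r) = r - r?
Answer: -1232931047/46723878 ≈ -26.388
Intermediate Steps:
c(r) = 0
F = -1522 (F = -1449 - 73 = -1522)
I = 27211 (I = (14506 + 0) + 12705 = 14506 + 12705 = 27211)
L/F + I/30699 = 41511/(-1522) + 27211/30699 = 41511*(-1/1522) + 27211*(1/30699) = -41511/1522 + 27211/30699 = -1232931047/46723878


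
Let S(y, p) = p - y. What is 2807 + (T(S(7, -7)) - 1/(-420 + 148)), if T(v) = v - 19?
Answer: 754529/272 ≈ 2774.0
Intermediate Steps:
T(v) = -19 + v
2807 + (T(S(7, -7)) - 1/(-420 + 148)) = 2807 + ((-19 + (-7 - 1*7)) - 1/(-420 + 148)) = 2807 + ((-19 + (-7 - 7)) - 1/(-272)) = 2807 + ((-19 - 14) - 1*(-1/272)) = 2807 + (-33 + 1/272) = 2807 - 8975/272 = 754529/272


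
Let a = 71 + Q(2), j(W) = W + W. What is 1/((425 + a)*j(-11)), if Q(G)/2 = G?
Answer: -1/11000 ≈ -9.0909e-5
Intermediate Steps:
j(W) = 2*W
Q(G) = 2*G
a = 75 (a = 71 + 2*2 = 71 + 4 = 75)
1/((425 + a)*j(-11)) = 1/((425 + 75)*(2*(-11))) = 1/(500*(-22)) = 1/(-11000) = -1/11000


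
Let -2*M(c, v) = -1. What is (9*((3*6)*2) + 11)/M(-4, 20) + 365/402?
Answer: 269705/402 ≈ 670.91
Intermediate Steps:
M(c, v) = 1/2 (M(c, v) = -1/2*(-1) = 1/2)
(9*((3*6)*2) + 11)/M(-4, 20) + 365/402 = (9*((3*6)*2) + 11)/(1/2) + 365/402 = (9*(18*2) + 11)*2 + 365*(1/402) = (9*36 + 11)*2 + 365/402 = (324 + 11)*2 + 365/402 = 335*2 + 365/402 = 670 + 365/402 = 269705/402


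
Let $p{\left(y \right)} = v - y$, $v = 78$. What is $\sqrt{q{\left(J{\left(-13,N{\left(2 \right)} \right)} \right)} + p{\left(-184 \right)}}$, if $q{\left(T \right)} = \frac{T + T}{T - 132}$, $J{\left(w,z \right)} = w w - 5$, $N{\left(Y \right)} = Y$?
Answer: $\frac{33}{2} \approx 16.5$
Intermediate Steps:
$J{\left(w,z \right)} = -5 + w^{2}$ ($J{\left(w,z \right)} = w^{2} - 5 = -5 + w^{2}$)
$q{\left(T \right)} = \frac{2 T}{-132 + T}$
$p{\left(y \right)} = 78 - y$
$\sqrt{q{\left(J{\left(-13,N{\left(2 \right)} \right)} \right)} + p{\left(-184 \right)}} = \sqrt{\frac{2 \left(-5 + \left(-13\right)^{2}\right)}{-132 - \left(5 - \left(-13\right)^{2}\right)} + \left(78 - -184\right)} = \sqrt{\frac{2 \left(-5 + 169\right)}{-132 + \left(-5 + 169\right)} + \left(78 + 184\right)} = \sqrt{2 \cdot 164 \frac{1}{-132 + 164} + 262} = \sqrt{2 \cdot 164 \cdot \frac{1}{32} + 262} = \sqrt{\frac{41}{4} + 262} = \sqrt{\frac{1089}{4}} = \frac{33}{2}$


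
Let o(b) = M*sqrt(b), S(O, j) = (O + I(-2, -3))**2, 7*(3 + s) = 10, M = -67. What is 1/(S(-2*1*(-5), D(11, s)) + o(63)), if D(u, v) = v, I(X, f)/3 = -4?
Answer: -4/282791 - 201*sqrt(7)/282791 ≈ -0.0018947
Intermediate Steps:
I(X, f) = -12 (I(X, f) = 3*(-4) = -12)
s = -11/7 (s = -3 + (1/7)*10 = -3 + 10/7 = -11/7 ≈ -1.5714)
S(O, j) = (-12 + O)**2 (S(O, j) = (O - 12)**2 = (-12 + O)**2)
o(b) = -67*sqrt(b)
1/(S(-2*1*(-5), D(11, s)) + o(63)) = 1/((-12 - 2*1*(-5))**2 - 201*sqrt(7)) = 1/((-12 - 2*(-5))**2 - 201*sqrt(7)) = 1/((-12 + 10)**2 - 201*sqrt(7)) = 1/((-2)**2 - 201*sqrt(7)) = 1/(4 - 201*sqrt(7))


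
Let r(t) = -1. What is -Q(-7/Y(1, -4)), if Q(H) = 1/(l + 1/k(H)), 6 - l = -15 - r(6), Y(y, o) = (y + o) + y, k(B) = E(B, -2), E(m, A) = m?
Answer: -7/142 ≈ -0.049296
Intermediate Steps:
k(B) = B
Y(y, o) = o + 2*y (Y(y, o) = (o + y) + y = o + 2*y)
l = 20 (l = 6 - (-15 - 1*(-1)) = 6 - (-15 + 1) = 6 - 1*(-14) = 6 + 14 = 20)
Q(H) = 1/(20 + 1/H)
-Q(-7/Y(1, -4)) = -(-7/(-4 + 2*1))/(1 + 20*(-7/(-4 + 2*1))) = -(-7/(-4 + 2))/(1 + 20*(-7/(-4 + 2))) = -(-7/(-2))/(1 + 20*(-7/(-2))) = -(-7*(-1/2))/(1 + 20*(-7*(-1/2))) = -7/(2*(1 + 20*(7/2))) = -7/(2*(1 + 70)) = -7/(2*71) = -1*7/142 = -7/142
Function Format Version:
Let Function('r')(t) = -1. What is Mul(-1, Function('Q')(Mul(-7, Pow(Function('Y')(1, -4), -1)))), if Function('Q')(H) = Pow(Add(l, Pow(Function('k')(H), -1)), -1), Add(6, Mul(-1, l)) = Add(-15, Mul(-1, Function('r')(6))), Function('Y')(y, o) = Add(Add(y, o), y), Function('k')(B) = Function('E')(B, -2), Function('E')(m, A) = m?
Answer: Rational(-7, 142) ≈ -0.049296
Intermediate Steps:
Function('k')(B) = B
Function('Y')(y, o) = Add(o, Mul(2, y)) (Function('Y')(y, o) = Add(Add(o, y), y) = Add(o, Mul(2, y)))
l = 20 (l = Add(6, Mul(-1, Add(-15, Mul(-1, -1)))) = Add(6, Mul(-1, Add(-15, 1))) = Add(6, Mul(-1, -14)) = Add(6, 14) = 20)
Function('Q')(H) = Pow(Add(20, Pow(H, -1)), -1)
Mul(-1, Function('Q')(Mul(-7, Pow(Function('Y')(1, -4), -1)))) = Mul(-1, Mul(Mul(-7, Pow(Add(-4, Mul(2, 1)), -1)), Pow(Add(1, Mul(20, Mul(-7, Pow(Add(-4, Mul(2, 1)), -1)))), -1))) = Mul(-1, Mul(Mul(-7, Pow(Add(-4, 2), -1)), Pow(Add(1, Mul(20, Mul(-7, Pow(Add(-4, 2), -1)))), -1))) = Mul(-1, Mul(Mul(-7, Pow(-2, -1)), Pow(Add(1, Mul(20, Mul(-7, Pow(-2, -1)))), -1))) = Mul(-1, Mul(Mul(-7, Rational(-1, 2)), Pow(Add(1, Mul(20, Mul(-7, Rational(-1, 2)))), -1))) = Mul(-1, Mul(Rational(7, 2), Pow(Add(1, Mul(20, Rational(7, 2))), -1))) = Mul(-1, Mul(Rational(7, 2), Pow(Add(1, 70), -1))) = Mul(-1, Mul(Rational(7, 2), Pow(71, -1))) = Mul(-1, Mul(Rational(7, 2), Rational(1, 71))) = Mul(-1, Rational(7, 142)) = Rational(-7, 142)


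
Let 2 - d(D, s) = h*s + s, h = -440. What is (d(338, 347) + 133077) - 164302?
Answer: 121110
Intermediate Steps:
d(D, s) = 2 + 439*s (d(D, s) = 2 - (-440*s + s) = 2 - (-439)*s = 2 + 439*s)
(d(338, 347) + 133077) - 164302 = ((2 + 439*347) + 133077) - 164302 = ((2 + 152333) + 133077) - 164302 = (152335 + 133077) - 164302 = 285412 - 164302 = 121110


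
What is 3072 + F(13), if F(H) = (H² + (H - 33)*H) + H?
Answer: 2994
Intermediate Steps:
F(H) = H + H² + H*(-33 + H) (F(H) = (H² + (-33 + H)*H) + H = (H² + H*(-33 + H)) + H = H + H² + H*(-33 + H))
3072 + F(13) = 3072 + 2*13*(-16 + 13) = 3072 + 2*13*(-3) = 3072 - 78 = 2994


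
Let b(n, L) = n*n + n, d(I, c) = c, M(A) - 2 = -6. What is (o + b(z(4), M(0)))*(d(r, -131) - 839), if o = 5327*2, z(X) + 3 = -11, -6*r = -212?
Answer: -10510920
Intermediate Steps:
M(A) = -4 (M(A) = 2 - 6 = -4)
r = 106/3 (r = -⅙*(-212) = 106/3 ≈ 35.333)
z(X) = -14 (z(X) = -3 - 11 = -14)
b(n, L) = n + n² (b(n, L) = n² + n = n + n²)
o = 10654
(o + b(z(4), M(0)))*(d(r, -131) - 839) = (10654 - 14*(1 - 14))*(-131 - 839) = (10654 - 14*(-13))*(-970) = (10654 + 182)*(-970) = 10836*(-970) = -10510920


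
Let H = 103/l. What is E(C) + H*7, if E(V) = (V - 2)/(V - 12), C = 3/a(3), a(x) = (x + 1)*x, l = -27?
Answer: -33698/1269 ≈ -26.555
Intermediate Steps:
H = -103/27 (H = 103/(-27) = 103*(-1/27) = -103/27 ≈ -3.8148)
a(x) = x*(1 + x) (a(x) = (1 + x)*x = x*(1 + x))
C = ¼ (C = 3/((3*(1 + 3))) = 3/((3*4)) = 3/12 = 3*(1/12) = ¼ ≈ 0.25000)
E(V) = (-2 + V)/(-12 + V)
E(C) + H*7 = (-2 + ¼)/(-12 + ¼) - 103/27*7 = -7/4/(-47/4) - 721/27 = -4/47*(-7/4) - 721/27 = 7/47 - 721/27 = -33698/1269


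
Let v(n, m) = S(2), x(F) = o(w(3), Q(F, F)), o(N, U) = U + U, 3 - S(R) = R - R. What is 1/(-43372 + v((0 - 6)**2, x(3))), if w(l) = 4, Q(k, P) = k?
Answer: -1/43369 ≈ -2.3058e-5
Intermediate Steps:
S(R) = 3 (S(R) = 3 - (R - R) = 3 - 1*0 = 3 + 0 = 3)
o(N, U) = 2*U
x(F) = 2*F
v(n, m) = 3
1/(-43372 + v((0 - 6)**2, x(3))) = 1/(-43372 + 3) = 1/(-43369) = -1/43369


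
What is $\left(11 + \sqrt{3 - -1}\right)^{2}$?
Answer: $169$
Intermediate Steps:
$\left(11 + \sqrt{3 - -1}\right)^{2} = \left(11 + \sqrt{3 + 1}\right)^{2} = \left(11 + \sqrt{4}\right)^{2} = \left(11 + 2\right)^{2} = 13^{2} = 169$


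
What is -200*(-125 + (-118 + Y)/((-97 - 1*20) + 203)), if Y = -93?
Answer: 1096100/43 ≈ 25491.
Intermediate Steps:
-200*(-125 + (-118 + Y)/((-97 - 1*20) + 203)) = -200*(-125 + (-118 - 93)/((-97 - 1*20) + 203)) = -200*(-125 - 211/((-97 - 20) + 203)) = -200*(-125 - 211/(-117 + 203)) = -200*(-125 - 211/86) = -200*(-10961/86) = 1096100/43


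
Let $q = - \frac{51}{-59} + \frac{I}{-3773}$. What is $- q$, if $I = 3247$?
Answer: $- \frac{850}{222607} \approx -0.0038184$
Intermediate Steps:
$q = \frac{850}{222607}$ ($q = - \frac{51}{-59} + \frac{3247}{-3773} = \left(-51\right) \left(- \frac{1}{59}\right) + 3247 \left(- \frac{1}{3773}\right) = \frac{51}{59} - \frac{3247}{3773} = \frac{850}{222607} \approx 0.0038184$)
$- q = \left(-1\right) \frac{850}{222607} = - \frac{850}{222607}$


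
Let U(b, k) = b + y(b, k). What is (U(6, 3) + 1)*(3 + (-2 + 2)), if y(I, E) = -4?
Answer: 9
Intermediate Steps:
U(b, k) = -4 + b (U(b, k) = b - 4 = -4 + b)
(U(6, 3) + 1)*(3 + (-2 + 2)) = ((-4 + 6) + 1)*(3 + (-2 + 2)) = (2 + 1)*(3 + 0) = 3*3 = 9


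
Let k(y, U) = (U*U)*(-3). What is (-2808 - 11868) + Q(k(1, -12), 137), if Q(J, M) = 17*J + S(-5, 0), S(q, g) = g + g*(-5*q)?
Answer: -22020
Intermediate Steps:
k(y, U) = -3*U² (k(y, U) = U²*(-3) = -3*U²)
S(q, g) = g - 5*g*q
Q(J, M) = 17*J (Q(J, M) = 17*J + 0*(1 - 5*(-5)) = 17*J + 0*(1 + 25) = 17*J + 0*26 = 17*J + 0 = 17*J)
(-2808 - 11868) + Q(k(1, -12), 137) = (-2808 - 11868) + 17*(-3*(-12)²) = -14676 + 17*(-3*144) = -14676 + 17*(-432) = -14676 - 7344 = -22020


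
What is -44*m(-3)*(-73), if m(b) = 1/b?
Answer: -3212/3 ≈ -1070.7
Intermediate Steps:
-44*m(-3)*(-73) = -44/(-3)*(-73) = -44*(-⅓)*(-73) = (44/3)*(-73) = -3212/3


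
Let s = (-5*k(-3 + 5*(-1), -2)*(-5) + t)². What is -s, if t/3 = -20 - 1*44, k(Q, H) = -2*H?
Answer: -8464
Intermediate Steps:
t = -192 (t = 3*(-20 - 1*44) = 3*(-20 - 44) = 3*(-64) = -192)
s = 8464 (s = (-(-10)*(-2)*(-5) - 192)² = (-5*4*(-5) - 192)² = (-20*(-5) - 192)² = (100 - 192)² = (-92)² = 8464)
-s = -1*8464 = -8464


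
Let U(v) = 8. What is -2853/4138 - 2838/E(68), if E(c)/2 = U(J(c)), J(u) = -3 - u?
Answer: -2947323/16552 ≈ -178.06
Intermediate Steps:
E(c) = 16 (E(c) = 2*8 = 16)
-2853/4138 - 2838/E(68) = -2853/4138 - 2838/16 = -2853*1/4138 - 2838*1/16 = -2853/4138 - 1419/8 = -2947323/16552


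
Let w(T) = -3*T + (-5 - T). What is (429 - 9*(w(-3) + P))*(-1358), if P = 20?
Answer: -252588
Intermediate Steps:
w(T) = -5 - 4*T
(429 - 9*(w(-3) + P))*(-1358) = (429 - 9*((-5 - 4*(-3)) + 20))*(-1358) = (429 - 9*((-5 + 12) + 20))*(-1358) = (429 - 9*(7 + 20))*(-1358) = (429 - 9*27)*(-1358) = (429 - 243)*(-1358) = 186*(-1358) = -252588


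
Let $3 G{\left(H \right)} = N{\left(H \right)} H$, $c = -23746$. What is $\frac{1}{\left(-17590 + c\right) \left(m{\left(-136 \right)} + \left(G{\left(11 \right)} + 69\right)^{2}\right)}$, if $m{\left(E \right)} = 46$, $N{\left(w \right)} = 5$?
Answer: $- \frac{9}{2854581488} \approx -3.1528 \cdot 10^{-9}$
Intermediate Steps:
$G{\left(H \right)} = \frac{5 H}{3}$
$\frac{1}{\left(-17590 + c\right) \left(m{\left(-136 \right)} + \left(G{\left(11 \right)} + 69\right)^{2}\right)} = \frac{1}{\left(-17590 - 23746\right) \left(46 + \left(\frac{5}{3} \cdot 11 + 69\right)^{2}\right)} = \frac{1}{\left(-41336\right) \left(46 + \left(\frac{55}{3} + 69\right)^{2}\right)} = \frac{1}{\left(-41336\right) \left(46 + \left(\frac{262}{3}\right)^{2}\right)} = \frac{1}{\left(-41336\right) \left(46 + \frac{68644}{9}\right)} = \frac{1}{\left(-41336\right) \frac{69058}{9}} = \frac{1}{- \frac{2854581488}{9}} = - \frac{9}{2854581488}$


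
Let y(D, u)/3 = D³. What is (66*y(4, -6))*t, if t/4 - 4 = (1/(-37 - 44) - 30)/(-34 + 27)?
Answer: 26464768/63 ≈ 4.2008e+5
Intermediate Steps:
y(D, u) = 3*D³
t = 18796/567 (t = 16 + 4*((1/(-37 - 44) - 30)/(-34 + 27)) = 16 + 4*((1/(-81) - 30)/(-7)) = 16 + 4*((-1/81 - 30)*(-⅐)) = 16 + 4*(-2431/81*(-⅐)) = 16 + 4*(2431/567) = 16 + 9724/567 = 18796/567 ≈ 33.150)
(66*y(4, -6))*t = (66*(3*4³))*(18796/567) = (66*(3*64))*(18796/567) = (66*192)*(18796/567) = 12672*(18796/567) = 26464768/63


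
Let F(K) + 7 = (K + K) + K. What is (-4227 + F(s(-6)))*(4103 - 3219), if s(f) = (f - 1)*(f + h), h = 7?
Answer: -3761420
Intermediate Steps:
s(f) = (-1 + f)*(7 + f) (s(f) = (f - 1)*(f + 7) = (-1 + f)*(7 + f))
F(K) = -7 + 3*K (F(K) = -7 + ((K + K) + K) = -7 + (2*K + K) = -7 + 3*K)
(-4227 + F(s(-6)))*(4103 - 3219) = (-4227 + (-7 + 3*(-7 + (-6)² + 6*(-6))))*(4103 - 3219) = (-4227 + (-7 + 3*(-7 + 36 - 36)))*884 = (-4227 + (-7 + 3*(-7)))*884 = (-4227 + (-7 - 21))*884 = (-4227 - 28)*884 = -4255*884 = -3761420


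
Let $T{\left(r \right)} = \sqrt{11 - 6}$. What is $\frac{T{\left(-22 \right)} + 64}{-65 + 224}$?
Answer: $\frac{64}{159} + \frac{\sqrt{5}}{159} \approx 0.41658$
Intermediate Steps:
$T{\left(r \right)} = \sqrt{5}$
$\frac{T{\left(-22 \right)} + 64}{-65 + 224} = \frac{\sqrt{5} + 64}{-65 + 224} = \frac{64 + \sqrt{5}}{159} = \left(64 + \sqrt{5}\right) \frac{1}{159} = \frac{64}{159} + \frac{\sqrt{5}}{159}$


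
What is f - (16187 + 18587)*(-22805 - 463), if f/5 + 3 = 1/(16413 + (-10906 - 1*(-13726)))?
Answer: 15561832213166/19233 ≈ 8.0912e+8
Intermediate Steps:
f = -288490/19233 (f = -15 + 5/(16413 + (-10906 - 1*(-13726))) = -15 + 5/(16413 + (-10906 + 13726)) = -15 + 5/(16413 + 2820) = -15 + 5/19233 = -288490/19233 ≈ -15.000)
f - (16187 + 18587)*(-22805 - 463) = -288490/19233 - (16187 + 18587)*(-22805 - 463) = -288490/19233 - 34774*(-23268) = -288490/19233 - 1*(-809121432) = -288490/19233 + 809121432 = 15561832213166/19233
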